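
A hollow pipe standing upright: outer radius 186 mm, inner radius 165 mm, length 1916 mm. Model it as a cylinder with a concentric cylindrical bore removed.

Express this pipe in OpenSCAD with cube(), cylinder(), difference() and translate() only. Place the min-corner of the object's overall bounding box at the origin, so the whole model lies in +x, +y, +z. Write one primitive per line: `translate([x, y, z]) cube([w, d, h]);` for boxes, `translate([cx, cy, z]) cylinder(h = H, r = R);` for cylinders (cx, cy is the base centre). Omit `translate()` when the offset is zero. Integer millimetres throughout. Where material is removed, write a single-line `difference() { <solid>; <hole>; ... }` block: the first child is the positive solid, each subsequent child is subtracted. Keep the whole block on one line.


difference() { translate([186, 186, 0]) cylinder(h = 1916, r = 186); translate([186, 186, 0]) cylinder(h = 1916, r = 165); }


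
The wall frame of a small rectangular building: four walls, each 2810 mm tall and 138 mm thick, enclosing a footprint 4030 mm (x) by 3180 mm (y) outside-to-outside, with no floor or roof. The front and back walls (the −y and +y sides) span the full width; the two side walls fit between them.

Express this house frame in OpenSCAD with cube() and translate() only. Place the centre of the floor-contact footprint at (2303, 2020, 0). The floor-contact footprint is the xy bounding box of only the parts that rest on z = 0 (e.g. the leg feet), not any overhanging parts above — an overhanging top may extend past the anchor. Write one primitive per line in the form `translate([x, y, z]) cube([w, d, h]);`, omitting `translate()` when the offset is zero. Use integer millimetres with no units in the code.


translate([288, 430, 0]) cube([4030, 138, 2810]);
translate([288, 3472, 0]) cube([4030, 138, 2810]);
translate([288, 568, 0]) cube([138, 2904, 2810]);
translate([4180, 568, 0]) cube([138, 2904, 2810]);


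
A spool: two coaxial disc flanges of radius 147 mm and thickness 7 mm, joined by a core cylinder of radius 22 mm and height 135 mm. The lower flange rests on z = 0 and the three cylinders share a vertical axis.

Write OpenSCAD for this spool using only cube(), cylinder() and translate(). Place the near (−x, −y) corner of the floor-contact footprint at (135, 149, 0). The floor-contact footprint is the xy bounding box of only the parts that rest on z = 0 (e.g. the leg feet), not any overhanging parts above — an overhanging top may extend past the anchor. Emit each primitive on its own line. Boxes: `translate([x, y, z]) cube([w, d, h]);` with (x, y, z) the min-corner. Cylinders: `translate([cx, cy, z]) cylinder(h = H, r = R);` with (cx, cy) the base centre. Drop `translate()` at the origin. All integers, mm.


translate([282, 296, 0]) cylinder(h = 7, r = 147);
translate([282, 296, 7]) cylinder(h = 135, r = 22);
translate([282, 296, 142]) cylinder(h = 7, r = 147);


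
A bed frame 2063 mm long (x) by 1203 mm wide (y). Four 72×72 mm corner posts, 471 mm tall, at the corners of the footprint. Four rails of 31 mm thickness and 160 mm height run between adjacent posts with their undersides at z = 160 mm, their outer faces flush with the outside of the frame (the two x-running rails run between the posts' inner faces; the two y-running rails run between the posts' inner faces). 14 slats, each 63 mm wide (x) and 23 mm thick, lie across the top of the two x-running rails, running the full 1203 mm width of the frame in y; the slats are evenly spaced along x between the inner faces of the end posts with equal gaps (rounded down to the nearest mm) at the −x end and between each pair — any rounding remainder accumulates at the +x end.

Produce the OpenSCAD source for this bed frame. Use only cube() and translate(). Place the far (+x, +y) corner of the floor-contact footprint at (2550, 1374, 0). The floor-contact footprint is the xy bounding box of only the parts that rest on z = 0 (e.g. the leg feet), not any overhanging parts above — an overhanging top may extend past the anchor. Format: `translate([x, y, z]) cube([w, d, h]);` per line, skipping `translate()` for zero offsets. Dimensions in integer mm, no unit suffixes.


translate([487, 171, 0]) cube([72, 72, 471]);
translate([487, 1302, 0]) cube([72, 72, 471]);
translate([2478, 171, 0]) cube([72, 72, 471]);
translate([2478, 1302, 0]) cube([72, 72, 471]);
translate([559, 171, 160]) cube([1919, 31, 160]);
translate([559, 1343, 160]) cube([1919, 31, 160]);
translate([487, 243, 160]) cube([31, 1059, 160]);
translate([2519, 243, 160]) cube([31, 1059, 160]);
translate([628, 171, 320]) cube([63, 1203, 23]);
translate([760, 171, 320]) cube([63, 1203, 23]);
translate([892, 171, 320]) cube([63, 1203, 23]);
translate([1024, 171, 320]) cube([63, 1203, 23]);
translate([1156, 171, 320]) cube([63, 1203, 23]);
translate([1288, 171, 320]) cube([63, 1203, 23]);
translate([1420, 171, 320]) cube([63, 1203, 23]);
translate([1552, 171, 320]) cube([63, 1203, 23]);
translate([1684, 171, 320]) cube([63, 1203, 23]);
translate([1816, 171, 320]) cube([63, 1203, 23]);
translate([1948, 171, 320]) cube([63, 1203, 23]);
translate([2080, 171, 320]) cube([63, 1203, 23]);
translate([2212, 171, 320]) cube([63, 1203, 23]);
translate([2344, 171, 320]) cube([63, 1203, 23]);


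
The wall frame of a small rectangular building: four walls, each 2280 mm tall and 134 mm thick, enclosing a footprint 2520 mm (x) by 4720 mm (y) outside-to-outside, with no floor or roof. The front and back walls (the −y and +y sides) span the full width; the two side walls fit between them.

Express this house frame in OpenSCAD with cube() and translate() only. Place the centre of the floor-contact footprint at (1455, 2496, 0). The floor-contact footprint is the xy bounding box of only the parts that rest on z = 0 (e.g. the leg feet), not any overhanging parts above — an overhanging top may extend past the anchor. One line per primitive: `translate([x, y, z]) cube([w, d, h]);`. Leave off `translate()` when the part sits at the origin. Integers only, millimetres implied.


translate([195, 136, 0]) cube([2520, 134, 2280]);
translate([195, 4722, 0]) cube([2520, 134, 2280]);
translate([195, 270, 0]) cube([134, 4452, 2280]);
translate([2581, 270, 0]) cube([134, 4452, 2280]);


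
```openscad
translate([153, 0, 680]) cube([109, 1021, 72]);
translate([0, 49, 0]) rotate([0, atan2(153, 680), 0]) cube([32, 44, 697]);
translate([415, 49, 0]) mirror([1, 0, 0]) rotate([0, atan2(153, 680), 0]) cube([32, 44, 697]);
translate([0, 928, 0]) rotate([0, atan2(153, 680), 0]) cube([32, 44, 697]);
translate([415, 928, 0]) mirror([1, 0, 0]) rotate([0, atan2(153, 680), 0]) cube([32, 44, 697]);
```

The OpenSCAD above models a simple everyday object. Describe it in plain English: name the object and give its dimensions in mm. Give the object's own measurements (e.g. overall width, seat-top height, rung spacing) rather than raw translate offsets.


A sawhorse. A 109×1021×72 mm beam (x, y, z) sits on two A-frame leg pairs. Each pair is two raked legs of 32×44 mm section (44 mm along y) splaying symmetrically in x. Each leg rises 680 mm vertically over 153 mm of horizontal reach and is 697 mm long along its own axis. Every leg's outer bottom edge rests on the floor and its outer top edge meets a bottom edge of the beam — the left legs (tilting toward +x) meet the beam's −x bottom edge, the right legs (their mirror images, tilting toward −x) meet its +x bottom edge — so the leg tops tuck under the beam, the beam's underside is 680 mm above the floor, and the feet are 415 mm apart outside-to-outside with the beam centred between them. The two leg pairs are set in 49 mm from either end of the beam.


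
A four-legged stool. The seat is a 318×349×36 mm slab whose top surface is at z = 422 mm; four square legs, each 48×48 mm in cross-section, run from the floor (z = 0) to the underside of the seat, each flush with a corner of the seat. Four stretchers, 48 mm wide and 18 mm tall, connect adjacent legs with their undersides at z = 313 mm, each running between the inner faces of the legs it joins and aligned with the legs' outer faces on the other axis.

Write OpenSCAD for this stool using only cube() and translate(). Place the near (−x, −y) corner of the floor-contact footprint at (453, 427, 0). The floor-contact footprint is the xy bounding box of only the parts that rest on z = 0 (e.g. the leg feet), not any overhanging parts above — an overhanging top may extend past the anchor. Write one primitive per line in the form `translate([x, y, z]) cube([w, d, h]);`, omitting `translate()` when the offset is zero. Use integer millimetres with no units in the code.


// leg_h = 422 - 36 = 386
// stretcher span = 318 - 2*48 = 222
translate([453, 427, 386]) cube([318, 349, 36]);
translate([453, 427, 0]) cube([48, 48, 386]);
translate([723, 427, 0]) cube([48, 48, 386]);
translate([453, 728, 0]) cube([48, 48, 386]);
translate([723, 728, 0]) cube([48, 48, 386]);
translate([501, 427, 313]) cube([222, 48, 18]);
translate([501, 728, 313]) cube([222, 48, 18]);
translate([453, 475, 313]) cube([48, 253, 18]);
translate([723, 475, 313]) cube([48, 253, 18]);


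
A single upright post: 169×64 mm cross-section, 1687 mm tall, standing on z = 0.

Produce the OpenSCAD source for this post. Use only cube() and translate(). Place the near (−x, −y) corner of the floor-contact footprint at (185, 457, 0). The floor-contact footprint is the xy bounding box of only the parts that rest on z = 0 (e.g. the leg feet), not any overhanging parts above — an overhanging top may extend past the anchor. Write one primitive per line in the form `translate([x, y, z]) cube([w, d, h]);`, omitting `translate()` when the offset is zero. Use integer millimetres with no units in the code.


translate([185, 457, 0]) cube([169, 64, 1687]);


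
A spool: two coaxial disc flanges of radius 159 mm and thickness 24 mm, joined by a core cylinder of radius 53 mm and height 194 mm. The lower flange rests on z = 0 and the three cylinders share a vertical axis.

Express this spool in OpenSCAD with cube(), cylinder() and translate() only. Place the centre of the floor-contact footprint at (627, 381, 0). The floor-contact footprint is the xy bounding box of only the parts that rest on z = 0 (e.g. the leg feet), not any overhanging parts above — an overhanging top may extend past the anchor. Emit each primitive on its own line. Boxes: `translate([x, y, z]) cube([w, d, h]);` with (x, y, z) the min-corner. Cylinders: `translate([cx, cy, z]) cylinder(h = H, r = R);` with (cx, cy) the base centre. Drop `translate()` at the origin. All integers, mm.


translate([627, 381, 0]) cylinder(h = 24, r = 159);
translate([627, 381, 24]) cylinder(h = 194, r = 53);
translate([627, 381, 218]) cylinder(h = 24, r = 159);


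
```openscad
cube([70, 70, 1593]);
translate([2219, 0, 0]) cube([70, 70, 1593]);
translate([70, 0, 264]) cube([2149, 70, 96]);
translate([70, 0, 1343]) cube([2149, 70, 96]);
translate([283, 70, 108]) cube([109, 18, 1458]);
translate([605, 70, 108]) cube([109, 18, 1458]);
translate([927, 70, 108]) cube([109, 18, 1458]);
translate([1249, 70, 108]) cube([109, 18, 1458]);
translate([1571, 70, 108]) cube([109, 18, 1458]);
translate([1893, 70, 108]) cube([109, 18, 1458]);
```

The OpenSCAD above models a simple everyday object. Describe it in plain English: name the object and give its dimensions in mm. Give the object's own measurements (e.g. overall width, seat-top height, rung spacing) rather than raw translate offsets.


A fence section. Two 70×70 mm posts, 1593 mm tall, stand on the floor with a clear span of 2149 mm between their inner faces. Two horizontal rails of 70×96 mm section span the gap between the posts with their undersides at z = 264 mm and z = 1343 mm, flush with the posts' −y face. 6 pickets, each 109 mm wide, 18 mm thick and 1458 mm tall, are fixed to the +y face of the rails with their bottoms at z = 108 mm, spaced across the span with a 213 mm gap after the −x post and between neighbouring pickets, with 217 mm left before the +x post.


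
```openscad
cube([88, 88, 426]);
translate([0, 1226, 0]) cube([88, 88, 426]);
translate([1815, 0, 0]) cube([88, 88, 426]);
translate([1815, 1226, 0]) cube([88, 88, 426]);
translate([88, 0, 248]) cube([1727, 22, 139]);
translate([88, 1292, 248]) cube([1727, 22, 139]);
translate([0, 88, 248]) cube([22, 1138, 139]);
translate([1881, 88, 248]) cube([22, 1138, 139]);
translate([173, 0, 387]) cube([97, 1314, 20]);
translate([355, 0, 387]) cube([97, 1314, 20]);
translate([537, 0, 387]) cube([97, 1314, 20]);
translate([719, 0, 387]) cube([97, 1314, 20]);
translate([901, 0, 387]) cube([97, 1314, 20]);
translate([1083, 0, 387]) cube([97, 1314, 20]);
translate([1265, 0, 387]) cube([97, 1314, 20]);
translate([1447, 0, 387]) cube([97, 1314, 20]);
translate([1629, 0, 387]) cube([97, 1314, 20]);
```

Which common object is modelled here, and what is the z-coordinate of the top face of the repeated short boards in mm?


A bed frame. The slat-top height is 407 mm.

Four posts, four rails, and a row of slats — a bed frame. Slats sit on the rails at z = 248 + 139 = 387; with slat thickness 20, the top is 407 mm.


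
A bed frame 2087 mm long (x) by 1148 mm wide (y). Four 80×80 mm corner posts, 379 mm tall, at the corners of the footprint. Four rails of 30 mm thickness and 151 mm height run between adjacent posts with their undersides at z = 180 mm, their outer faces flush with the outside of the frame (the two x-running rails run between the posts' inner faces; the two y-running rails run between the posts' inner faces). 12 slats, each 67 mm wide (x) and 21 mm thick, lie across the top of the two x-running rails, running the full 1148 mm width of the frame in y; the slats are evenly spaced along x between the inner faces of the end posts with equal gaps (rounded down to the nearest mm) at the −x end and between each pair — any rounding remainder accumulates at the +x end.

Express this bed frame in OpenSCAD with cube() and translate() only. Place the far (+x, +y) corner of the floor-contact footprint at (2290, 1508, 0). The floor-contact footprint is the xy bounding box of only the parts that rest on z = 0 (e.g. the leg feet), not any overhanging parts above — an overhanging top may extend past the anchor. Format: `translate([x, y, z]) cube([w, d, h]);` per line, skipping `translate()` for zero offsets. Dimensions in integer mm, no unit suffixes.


translate([203, 360, 0]) cube([80, 80, 379]);
translate([203, 1428, 0]) cube([80, 80, 379]);
translate([2210, 360, 0]) cube([80, 80, 379]);
translate([2210, 1428, 0]) cube([80, 80, 379]);
translate([283, 360, 180]) cube([1927, 30, 151]);
translate([283, 1478, 180]) cube([1927, 30, 151]);
translate([203, 440, 180]) cube([30, 988, 151]);
translate([2260, 440, 180]) cube([30, 988, 151]);
translate([369, 360, 331]) cube([67, 1148, 21]);
translate([522, 360, 331]) cube([67, 1148, 21]);
translate([675, 360, 331]) cube([67, 1148, 21]);
translate([828, 360, 331]) cube([67, 1148, 21]);
translate([981, 360, 331]) cube([67, 1148, 21]);
translate([1134, 360, 331]) cube([67, 1148, 21]);
translate([1287, 360, 331]) cube([67, 1148, 21]);
translate([1440, 360, 331]) cube([67, 1148, 21]);
translate([1593, 360, 331]) cube([67, 1148, 21]);
translate([1746, 360, 331]) cube([67, 1148, 21]);
translate([1899, 360, 331]) cube([67, 1148, 21]);
translate([2052, 360, 331]) cube([67, 1148, 21]);


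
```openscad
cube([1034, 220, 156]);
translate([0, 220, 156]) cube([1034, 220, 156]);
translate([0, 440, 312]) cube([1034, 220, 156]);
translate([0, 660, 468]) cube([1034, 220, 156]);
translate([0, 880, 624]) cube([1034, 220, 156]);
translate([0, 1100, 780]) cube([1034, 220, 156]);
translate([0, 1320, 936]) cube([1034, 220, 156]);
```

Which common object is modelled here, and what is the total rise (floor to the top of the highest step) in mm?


A staircase. The total rise is 1092 mm.

7 identical blocks, each offset up and back from the previous — a staircase. Each step is 156 mm tall and there are 7 of them, so the total rise is 7 × 156 = 1092 mm.


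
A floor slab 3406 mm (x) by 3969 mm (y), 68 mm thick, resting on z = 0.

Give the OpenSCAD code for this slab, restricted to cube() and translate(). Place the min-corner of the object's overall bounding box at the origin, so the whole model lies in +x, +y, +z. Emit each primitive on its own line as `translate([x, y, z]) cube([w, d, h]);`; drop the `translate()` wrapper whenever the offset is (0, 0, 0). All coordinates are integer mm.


cube([3406, 3969, 68]);


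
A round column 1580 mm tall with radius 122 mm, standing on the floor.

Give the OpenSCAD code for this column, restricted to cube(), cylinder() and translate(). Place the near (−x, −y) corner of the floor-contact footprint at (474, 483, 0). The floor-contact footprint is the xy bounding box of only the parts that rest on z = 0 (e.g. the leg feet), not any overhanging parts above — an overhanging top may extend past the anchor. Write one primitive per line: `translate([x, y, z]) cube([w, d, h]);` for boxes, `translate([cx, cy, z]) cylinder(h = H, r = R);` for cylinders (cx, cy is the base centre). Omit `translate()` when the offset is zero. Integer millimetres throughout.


translate([596, 605, 0]) cylinder(h = 1580, r = 122);


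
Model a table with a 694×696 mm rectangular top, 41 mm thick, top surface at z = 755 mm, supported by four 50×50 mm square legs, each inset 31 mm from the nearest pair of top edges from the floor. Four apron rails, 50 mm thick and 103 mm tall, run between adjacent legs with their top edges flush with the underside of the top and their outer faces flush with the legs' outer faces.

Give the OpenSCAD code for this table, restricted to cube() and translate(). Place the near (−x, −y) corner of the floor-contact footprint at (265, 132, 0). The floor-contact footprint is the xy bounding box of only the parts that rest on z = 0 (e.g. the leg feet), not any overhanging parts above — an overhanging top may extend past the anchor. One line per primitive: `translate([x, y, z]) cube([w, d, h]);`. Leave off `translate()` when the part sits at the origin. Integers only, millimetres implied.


translate([234, 101, 714]) cube([694, 696, 41]);
translate([265, 132, 0]) cube([50, 50, 714]);
translate([847, 132, 0]) cube([50, 50, 714]);
translate([265, 716, 0]) cube([50, 50, 714]);
translate([847, 716, 0]) cube([50, 50, 714]);
translate([315, 132, 611]) cube([532, 50, 103]);
translate([315, 716, 611]) cube([532, 50, 103]);
translate([265, 182, 611]) cube([50, 534, 103]);
translate([847, 182, 611]) cube([50, 534, 103]);


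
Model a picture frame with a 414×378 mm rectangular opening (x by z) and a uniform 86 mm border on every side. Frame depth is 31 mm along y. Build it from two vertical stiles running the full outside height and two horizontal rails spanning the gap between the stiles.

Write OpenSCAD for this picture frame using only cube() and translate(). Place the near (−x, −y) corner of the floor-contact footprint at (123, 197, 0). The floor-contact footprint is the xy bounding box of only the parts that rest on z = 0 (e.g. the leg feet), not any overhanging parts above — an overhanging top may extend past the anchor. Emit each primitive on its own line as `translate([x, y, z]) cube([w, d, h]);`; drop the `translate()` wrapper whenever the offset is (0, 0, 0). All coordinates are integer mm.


translate([123, 197, 0]) cube([86, 31, 550]);
translate([623, 197, 0]) cube([86, 31, 550]);
translate([209, 197, 0]) cube([414, 31, 86]);
translate([209, 197, 464]) cube([414, 31, 86]);


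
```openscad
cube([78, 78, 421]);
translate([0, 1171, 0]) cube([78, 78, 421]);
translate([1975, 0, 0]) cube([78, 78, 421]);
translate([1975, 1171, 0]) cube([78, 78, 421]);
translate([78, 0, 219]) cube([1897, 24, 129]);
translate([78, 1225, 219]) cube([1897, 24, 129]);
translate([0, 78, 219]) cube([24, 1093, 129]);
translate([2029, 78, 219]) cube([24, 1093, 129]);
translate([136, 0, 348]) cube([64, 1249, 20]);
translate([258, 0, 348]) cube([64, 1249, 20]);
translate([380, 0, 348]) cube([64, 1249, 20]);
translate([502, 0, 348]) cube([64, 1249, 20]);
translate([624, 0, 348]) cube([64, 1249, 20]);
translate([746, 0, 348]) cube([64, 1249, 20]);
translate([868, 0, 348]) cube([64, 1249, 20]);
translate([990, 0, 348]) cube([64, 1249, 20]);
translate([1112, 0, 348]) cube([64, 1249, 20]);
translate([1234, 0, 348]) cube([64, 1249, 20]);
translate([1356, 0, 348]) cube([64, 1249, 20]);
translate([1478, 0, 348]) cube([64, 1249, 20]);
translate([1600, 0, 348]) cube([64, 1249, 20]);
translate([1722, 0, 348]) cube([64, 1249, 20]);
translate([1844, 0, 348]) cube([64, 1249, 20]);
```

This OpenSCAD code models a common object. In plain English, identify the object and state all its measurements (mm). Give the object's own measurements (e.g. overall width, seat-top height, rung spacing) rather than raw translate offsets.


A bed frame 2053 mm long (x) by 1249 mm wide (y). Four 78×78 mm corner posts, 421 mm tall, at the corners of the footprint. Four rails of 24 mm thickness and 129 mm height run between adjacent posts with their undersides at z = 219 mm, their outer faces flush with the outside of the frame (the two x-running rails run between the posts' inner faces; the two y-running rails run between the posts' inner faces). 15 slats, each 64 mm wide (x) and 20 mm thick, lie across the top of the two x-running rails, running the full 1249 mm width of the frame in y; along x they sit between the end posts with a 58 mm gap after the −x posts and between neighbouring slats, leaving 67 mm before the +x posts.


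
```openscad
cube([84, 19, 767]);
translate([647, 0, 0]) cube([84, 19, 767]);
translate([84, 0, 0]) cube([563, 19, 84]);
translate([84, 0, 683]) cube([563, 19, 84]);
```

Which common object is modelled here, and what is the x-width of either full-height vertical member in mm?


A picture frame. The border width is 84 mm.

Four thin pieces enclosing a rectangular opening — a picture frame. The two full-height stiles are 767 mm tall; the top rail sits at z = 683 and is 84 mm tall, so the border above the opening is 767 − 683 = 84 mm, matching the stile x-width.


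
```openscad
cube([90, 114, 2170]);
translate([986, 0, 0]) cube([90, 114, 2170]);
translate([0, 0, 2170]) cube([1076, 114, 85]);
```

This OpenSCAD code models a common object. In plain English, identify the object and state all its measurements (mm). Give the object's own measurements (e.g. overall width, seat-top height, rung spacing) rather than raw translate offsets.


A door frame. The clear opening is 896 mm wide and 2170 mm high. Two 90 mm wide jambs, 114 mm deep, stand either side of the opening from the floor to the top of the opening. A 85 mm thick head sits across the top of both jambs, spanning the full outside width of the frame.


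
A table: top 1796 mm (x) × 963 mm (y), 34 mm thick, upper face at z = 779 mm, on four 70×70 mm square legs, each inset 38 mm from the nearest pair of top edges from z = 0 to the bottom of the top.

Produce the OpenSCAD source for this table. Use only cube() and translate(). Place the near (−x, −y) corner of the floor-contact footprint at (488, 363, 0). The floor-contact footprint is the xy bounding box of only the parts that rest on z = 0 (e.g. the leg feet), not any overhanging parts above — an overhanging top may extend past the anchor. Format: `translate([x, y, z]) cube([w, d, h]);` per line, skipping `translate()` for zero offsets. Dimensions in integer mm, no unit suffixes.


// leg_h = 779 - 34 = 745
translate([450, 325, 745]) cube([1796, 963, 34]);
translate([488, 363, 0]) cube([70, 70, 745]);
translate([2138, 363, 0]) cube([70, 70, 745]);
translate([488, 1180, 0]) cube([70, 70, 745]);
translate([2138, 1180, 0]) cube([70, 70, 745]);


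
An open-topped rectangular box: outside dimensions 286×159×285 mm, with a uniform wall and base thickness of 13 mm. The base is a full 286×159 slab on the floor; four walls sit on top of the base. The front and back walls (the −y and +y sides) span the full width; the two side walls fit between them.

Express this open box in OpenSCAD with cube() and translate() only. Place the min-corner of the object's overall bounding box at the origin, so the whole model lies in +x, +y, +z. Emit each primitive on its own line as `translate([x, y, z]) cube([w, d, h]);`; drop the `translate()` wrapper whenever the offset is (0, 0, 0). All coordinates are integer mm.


cube([286, 159, 13]);
translate([0, 0, 13]) cube([286, 13, 272]);
translate([0, 146, 13]) cube([286, 13, 272]);
translate([0, 13, 13]) cube([13, 133, 272]);
translate([273, 13, 13]) cube([13, 133, 272]);


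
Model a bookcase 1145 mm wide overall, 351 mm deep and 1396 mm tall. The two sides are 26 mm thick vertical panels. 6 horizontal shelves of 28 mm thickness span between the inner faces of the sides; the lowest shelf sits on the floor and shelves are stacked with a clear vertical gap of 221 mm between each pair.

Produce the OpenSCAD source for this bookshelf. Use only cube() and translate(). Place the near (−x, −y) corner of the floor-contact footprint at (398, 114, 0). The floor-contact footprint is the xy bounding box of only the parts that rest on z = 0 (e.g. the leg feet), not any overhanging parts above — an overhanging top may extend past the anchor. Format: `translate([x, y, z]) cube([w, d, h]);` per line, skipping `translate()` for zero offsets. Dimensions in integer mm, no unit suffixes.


translate([398, 114, 0]) cube([26, 351, 1396]);
translate([1517, 114, 0]) cube([26, 351, 1396]);
translate([424, 114, 0]) cube([1093, 351, 28]);
translate([424, 114, 249]) cube([1093, 351, 28]);
translate([424, 114, 498]) cube([1093, 351, 28]);
translate([424, 114, 747]) cube([1093, 351, 28]);
translate([424, 114, 996]) cube([1093, 351, 28]);
translate([424, 114, 1245]) cube([1093, 351, 28]);


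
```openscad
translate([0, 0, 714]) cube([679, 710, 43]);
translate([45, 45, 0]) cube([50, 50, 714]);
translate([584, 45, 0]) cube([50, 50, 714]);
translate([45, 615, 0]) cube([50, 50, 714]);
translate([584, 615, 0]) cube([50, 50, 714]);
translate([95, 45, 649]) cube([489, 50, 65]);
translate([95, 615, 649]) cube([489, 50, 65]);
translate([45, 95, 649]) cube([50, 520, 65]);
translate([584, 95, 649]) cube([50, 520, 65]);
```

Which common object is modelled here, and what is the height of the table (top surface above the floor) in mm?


A table. The table height is 757 mm.

A 679×710×43 slab sits at z = 714 on four 50 mm square posts — a table. The top surface is at 714 + 43 = 757 mm.


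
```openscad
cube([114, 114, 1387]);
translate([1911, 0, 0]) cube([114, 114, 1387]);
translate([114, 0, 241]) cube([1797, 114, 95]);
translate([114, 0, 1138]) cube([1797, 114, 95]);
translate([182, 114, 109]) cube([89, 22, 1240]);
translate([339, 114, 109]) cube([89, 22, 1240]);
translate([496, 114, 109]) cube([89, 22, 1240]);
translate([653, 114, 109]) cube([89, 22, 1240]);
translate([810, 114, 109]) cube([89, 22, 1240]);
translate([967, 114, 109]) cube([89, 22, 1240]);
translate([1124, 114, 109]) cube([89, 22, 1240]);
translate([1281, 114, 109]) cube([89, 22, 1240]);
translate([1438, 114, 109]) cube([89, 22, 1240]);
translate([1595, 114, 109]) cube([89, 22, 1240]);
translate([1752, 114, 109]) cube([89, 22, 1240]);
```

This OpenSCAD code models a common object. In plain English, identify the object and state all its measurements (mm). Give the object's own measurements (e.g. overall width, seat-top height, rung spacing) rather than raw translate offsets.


A fence section. Two 114×114 mm posts, 1387 mm tall, stand on the floor with a clear span of 1797 mm between their inner faces. Two horizontal rails of 114×95 mm section span the gap between the posts with their undersides at z = 241 mm and z = 1138 mm, flush with the posts' −y face. 11 pickets, each 89 mm wide, 22 mm thick and 1240 mm tall, are fixed to the +y face of the rails with their bottoms at z = 109 mm, spaced across the span with a 68 mm gap after the −x post and between neighbouring pickets, with 70 mm left before the +x post.


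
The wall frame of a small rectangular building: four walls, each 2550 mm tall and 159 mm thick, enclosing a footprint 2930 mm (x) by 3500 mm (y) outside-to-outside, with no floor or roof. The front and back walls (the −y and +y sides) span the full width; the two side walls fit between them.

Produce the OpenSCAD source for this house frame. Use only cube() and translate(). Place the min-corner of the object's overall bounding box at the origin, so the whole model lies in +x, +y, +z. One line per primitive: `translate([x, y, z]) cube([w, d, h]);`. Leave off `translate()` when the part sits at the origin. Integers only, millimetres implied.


cube([2930, 159, 2550]);
translate([0, 3341, 0]) cube([2930, 159, 2550]);
translate([0, 159, 0]) cube([159, 3182, 2550]);
translate([2771, 159, 0]) cube([159, 3182, 2550]);


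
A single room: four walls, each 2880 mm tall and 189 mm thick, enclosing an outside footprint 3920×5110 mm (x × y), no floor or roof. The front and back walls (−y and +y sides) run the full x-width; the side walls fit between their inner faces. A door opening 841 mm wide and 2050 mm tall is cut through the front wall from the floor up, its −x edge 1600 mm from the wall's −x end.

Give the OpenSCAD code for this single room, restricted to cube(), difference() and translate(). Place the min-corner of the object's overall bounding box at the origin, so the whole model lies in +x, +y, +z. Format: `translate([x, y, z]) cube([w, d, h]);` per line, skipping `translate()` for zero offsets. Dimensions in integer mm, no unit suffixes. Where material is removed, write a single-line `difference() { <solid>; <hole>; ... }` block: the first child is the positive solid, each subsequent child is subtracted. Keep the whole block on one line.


difference() { cube([3920, 189, 2880]); translate([1600, 0, 0]) cube([841, 189, 2050]); }
translate([0, 4921, 0]) cube([3920, 189, 2880]);
translate([0, 189, 0]) cube([189, 4732, 2880]);
translate([3731, 189, 0]) cube([189, 4732, 2880]);


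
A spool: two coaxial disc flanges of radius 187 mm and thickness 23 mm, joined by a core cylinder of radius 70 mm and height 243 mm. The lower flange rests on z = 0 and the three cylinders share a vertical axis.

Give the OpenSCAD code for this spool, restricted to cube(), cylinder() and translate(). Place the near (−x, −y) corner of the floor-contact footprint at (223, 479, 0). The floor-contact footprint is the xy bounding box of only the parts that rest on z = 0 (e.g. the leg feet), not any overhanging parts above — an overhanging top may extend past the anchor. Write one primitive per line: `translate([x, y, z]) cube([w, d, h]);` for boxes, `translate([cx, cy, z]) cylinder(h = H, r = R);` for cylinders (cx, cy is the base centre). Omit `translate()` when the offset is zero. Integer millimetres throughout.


translate([410, 666, 0]) cylinder(h = 23, r = 187);
translate([410, 666, 23]) cylinder(h = 243, r = 70);
translate([410, 666, 266]) cylinder(h = 23, r = 187);


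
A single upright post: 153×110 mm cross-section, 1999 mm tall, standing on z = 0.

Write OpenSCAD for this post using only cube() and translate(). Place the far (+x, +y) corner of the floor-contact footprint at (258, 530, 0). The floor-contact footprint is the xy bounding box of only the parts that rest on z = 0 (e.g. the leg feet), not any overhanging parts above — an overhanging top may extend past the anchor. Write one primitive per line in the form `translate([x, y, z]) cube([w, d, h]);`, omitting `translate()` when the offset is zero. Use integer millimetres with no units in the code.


translate([105, 420, 0]) cube([153, 110, 1999]);


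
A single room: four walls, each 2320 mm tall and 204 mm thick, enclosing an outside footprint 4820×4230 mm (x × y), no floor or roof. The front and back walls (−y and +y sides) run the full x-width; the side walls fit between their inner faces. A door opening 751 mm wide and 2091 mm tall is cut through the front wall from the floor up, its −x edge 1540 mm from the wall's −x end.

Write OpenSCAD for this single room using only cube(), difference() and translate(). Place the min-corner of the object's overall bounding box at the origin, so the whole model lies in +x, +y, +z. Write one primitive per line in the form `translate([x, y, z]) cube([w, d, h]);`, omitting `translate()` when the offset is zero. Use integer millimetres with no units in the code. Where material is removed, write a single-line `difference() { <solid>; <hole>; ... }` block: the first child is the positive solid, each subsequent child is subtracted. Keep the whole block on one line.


difference() { cube([4820, 204, 2320]); translate([1540, 0, 0]) cube([751, 204, 2091]); }
translate([0, 4026, 0]) cube([4820, 204, 2320]);
translate([0, 204, 0]) cube([204, 3822, 2320]);
translate([4616, 204, 0]) cube([204, 3822, 2320]);


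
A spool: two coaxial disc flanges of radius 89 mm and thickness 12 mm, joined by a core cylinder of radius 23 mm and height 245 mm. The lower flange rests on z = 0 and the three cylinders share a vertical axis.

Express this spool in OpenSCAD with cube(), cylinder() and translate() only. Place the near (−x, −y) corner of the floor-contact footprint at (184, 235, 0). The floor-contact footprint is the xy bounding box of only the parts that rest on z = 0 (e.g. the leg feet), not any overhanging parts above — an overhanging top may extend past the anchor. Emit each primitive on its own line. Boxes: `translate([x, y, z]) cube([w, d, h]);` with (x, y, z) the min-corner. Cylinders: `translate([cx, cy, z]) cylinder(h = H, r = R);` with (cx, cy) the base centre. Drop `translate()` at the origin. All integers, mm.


translate([273, 324, 0]) cylinder(h = 12, r = 89);
translate([273, 324, 12]) cylinder(h = 245, r = 23);
translate([273, 324, 257]) cylinder(h = 12, r = 89);


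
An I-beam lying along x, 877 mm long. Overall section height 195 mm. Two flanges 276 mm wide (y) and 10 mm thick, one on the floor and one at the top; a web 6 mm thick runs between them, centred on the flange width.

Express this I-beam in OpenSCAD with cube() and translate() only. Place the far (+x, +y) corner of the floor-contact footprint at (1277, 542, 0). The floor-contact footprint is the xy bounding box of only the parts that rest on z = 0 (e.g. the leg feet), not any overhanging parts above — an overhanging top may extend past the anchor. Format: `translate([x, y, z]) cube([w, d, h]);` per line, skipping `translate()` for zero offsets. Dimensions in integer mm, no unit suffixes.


translate([400, 266, 0]) cube([877, 276, 10]);
translate([400, 401, 10]) cube([877, 6, 175]);
translate([400, 266, 185]) cube([877, 276, 10]);


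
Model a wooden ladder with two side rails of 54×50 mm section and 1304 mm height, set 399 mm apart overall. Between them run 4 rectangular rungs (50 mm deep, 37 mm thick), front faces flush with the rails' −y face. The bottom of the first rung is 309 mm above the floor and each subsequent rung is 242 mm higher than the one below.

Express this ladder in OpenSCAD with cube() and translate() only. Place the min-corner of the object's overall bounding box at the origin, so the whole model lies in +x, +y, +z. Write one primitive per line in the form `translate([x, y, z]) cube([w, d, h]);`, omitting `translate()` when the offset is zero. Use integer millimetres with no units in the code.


cube([54, 50, 1304]);
translate([345, 0, 0]) cube([54, 50, 1304]);
translate([54, 0, 309]) cube([291, 50, 37]);
translate([54, 0, 551]) cube([291, 50, 37]);
translate([54, 0, 793]) cube([291, 50, 37]);
translate([54, 0, 1035]) cube([291, 50, 37]);


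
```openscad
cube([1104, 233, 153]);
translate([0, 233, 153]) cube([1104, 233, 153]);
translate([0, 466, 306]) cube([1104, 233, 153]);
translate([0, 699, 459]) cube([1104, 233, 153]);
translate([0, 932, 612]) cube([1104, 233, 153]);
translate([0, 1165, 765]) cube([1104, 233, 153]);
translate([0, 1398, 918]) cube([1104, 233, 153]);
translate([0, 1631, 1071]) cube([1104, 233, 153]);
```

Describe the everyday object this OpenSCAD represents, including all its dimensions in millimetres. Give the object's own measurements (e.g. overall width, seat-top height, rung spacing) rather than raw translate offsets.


A straight staircase of 8 solid steps. Each step is 1104 mm wide (x), 233 mm deep (y, the going) and 153 mm tall (the rise). The first step rests on the floor; each subsequent step sits one going further in +y and one rise higher in +z, directly behind and above the previous step with no overlap.


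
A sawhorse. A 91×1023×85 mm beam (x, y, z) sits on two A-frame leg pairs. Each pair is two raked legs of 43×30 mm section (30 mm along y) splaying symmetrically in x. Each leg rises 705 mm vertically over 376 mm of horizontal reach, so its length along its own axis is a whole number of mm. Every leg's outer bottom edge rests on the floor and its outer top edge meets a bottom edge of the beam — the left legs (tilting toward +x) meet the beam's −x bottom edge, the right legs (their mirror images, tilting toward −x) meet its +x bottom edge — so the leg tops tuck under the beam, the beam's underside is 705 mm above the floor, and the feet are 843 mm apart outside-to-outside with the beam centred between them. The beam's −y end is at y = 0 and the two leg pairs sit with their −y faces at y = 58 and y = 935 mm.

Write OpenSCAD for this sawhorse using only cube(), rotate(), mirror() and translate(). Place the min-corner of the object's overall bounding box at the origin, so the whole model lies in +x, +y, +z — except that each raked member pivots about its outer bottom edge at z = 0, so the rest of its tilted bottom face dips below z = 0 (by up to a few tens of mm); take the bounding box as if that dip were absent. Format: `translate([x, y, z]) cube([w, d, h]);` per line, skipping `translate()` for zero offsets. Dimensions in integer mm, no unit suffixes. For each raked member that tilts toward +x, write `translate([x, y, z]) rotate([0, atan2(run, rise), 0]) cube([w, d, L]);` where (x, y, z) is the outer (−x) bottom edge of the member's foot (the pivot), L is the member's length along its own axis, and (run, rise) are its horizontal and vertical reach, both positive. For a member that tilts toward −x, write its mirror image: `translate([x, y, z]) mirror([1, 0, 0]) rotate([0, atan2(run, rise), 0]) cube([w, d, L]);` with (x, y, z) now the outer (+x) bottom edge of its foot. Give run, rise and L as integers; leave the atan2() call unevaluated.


// leg length = √(376² + 705²) = 799
// right-leg outer foot x = 2·376 + 91 = 843
// beam min-corner = (376, 0, 705)
translate([376, 0, 705]) cube([91, 1023, 85]);
translate([0, 58, 0]) rotate([0, atan2(376, 705), 0]) cube([43, 30, 799]);
translate([843, 58, 0]) mirror([1, 0, 0]) rotate([0, atan2(376, 705), 0]) cube([43, 30, 799]);
translate([0, 935, 0]) rotate([0, atan2(376, 705), 0]) cube([43, 30, 799]);
translate([843, 935, 0]) mirror([1, 0, 0]) rotate([0, atan2(376, 705), 0]) cube([43, 30, 799]);


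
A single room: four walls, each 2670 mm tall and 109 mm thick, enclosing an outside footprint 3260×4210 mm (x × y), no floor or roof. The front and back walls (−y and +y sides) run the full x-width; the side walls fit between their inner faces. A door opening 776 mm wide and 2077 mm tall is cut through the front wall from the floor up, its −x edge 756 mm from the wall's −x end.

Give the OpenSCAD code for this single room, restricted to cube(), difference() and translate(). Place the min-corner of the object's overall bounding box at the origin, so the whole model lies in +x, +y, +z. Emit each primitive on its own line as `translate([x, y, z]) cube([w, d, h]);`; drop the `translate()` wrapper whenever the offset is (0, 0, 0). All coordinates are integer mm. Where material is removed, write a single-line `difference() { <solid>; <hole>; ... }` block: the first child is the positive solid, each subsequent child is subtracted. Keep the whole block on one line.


difference() { cube([3260, 109, 2670]); translate([756, 0, 0]) cube([776, 109, 2077]); }
translate([0, 4101, 0]) cube([3260, 109, 2670]);
translate([0, 109, 0]) cube([109, 3992, 2670]);
translate([3151, 109, 0]) cube([109, 3992, 2670]);
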